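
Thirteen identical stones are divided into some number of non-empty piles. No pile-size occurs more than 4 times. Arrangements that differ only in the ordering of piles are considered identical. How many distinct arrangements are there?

76

Enumerating by decreasing first part gives 76 partitions in all.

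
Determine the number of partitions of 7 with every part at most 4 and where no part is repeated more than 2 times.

They are:
4,3
4,2,1
3,3,1
3,2,2
3,2,1,1
Counting gives 5.

5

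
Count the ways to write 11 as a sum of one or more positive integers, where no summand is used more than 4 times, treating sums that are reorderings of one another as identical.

A partial list (first 12 by largest part):
11
10 + 1
9 + 2
9 + 1 + 1
8 + 3
8 + 2 + 1
8 + 1 + 1 + 1
7 + 4
7 + 3 + 1
7 + 2 + 2
7 + 2 + 1 + 1
7 + 1 + 1 + 1 + 1
…and 32 more, for 44 total.

44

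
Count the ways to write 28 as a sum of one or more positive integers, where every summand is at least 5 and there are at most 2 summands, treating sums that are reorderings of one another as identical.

Enumerating:
28
23, 5
22, 6
21, 7
20, 8
19, 9
18, 10
17, 11
16, 12
15, 13
14, 14

11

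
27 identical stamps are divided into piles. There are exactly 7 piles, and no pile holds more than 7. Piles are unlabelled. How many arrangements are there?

94

Systematic enumeration (by largest part, then next-largest, …) yields 94.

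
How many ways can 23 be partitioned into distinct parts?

A full systematic count gives 104.

104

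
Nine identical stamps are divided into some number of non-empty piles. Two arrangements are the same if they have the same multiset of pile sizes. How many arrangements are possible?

A partial list (first 12 by largest part):
9
1,8
2,7
1,1,7
3,6
1,2,6
1,1,1,6
4,5
1,3,5
2,2,5
1,1,2,5
1,1,1,1,5
…and 18 more, for 30 total.

30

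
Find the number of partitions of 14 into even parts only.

15

They are:
14
2, 12
4, 10
2, 2, 10
6, 8
2, 4, 8
2, 2, 2, 8
2, 6, 6
4, 4, 6
2, 2, 4, 6
2, 2, 2, 2, 6
2, 4, 4, 4
2, 2, 2, 4, 4
2, 2, 2, 2, 2, 4
2, 2, 2, 2, 2, 2, 2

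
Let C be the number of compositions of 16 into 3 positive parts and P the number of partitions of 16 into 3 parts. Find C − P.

84

Compositions: C(15,2) = 105.
Unordered (partitions into 3 parts): 21.
Difference: 105 − 21 = 84.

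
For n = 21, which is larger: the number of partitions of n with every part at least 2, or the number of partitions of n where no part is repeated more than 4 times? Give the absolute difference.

Partitions of 21 with every part at least 2: 165.
Partitions of 21 where no part is repeated more than 4 times: 505.
|165 − 505| = 340.

340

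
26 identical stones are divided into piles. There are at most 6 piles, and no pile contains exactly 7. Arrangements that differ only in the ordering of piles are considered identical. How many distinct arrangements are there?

Counting exhaustively, 545 partitions satisfy the conditions.

545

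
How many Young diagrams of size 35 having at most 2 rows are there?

Listing the qualifying partitions of 35:
35
1 + 34
2 + 33
3 + 32
4 + 31
5 + 30
6 + 29
7 + 28
8 + 27
9 + 26
10 + 25
11 + 24
12 + 23
13 + 22
14 + 21
15 + 20
16 + 19
17 + 18
Counting gives 18.

18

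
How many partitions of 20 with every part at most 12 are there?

582

Enumerating by decreasing first part gives 582 partitions in all.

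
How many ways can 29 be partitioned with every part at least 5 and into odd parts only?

The partitions of 29 that satisfy the conditions:
29
19 + 5 + 5
17 + 7 + 5
15 + 9 + 5
15 + 7 + 7
13 + 11 + 5
13 + 9 + 7
11 + 11 + 7
11 + 9 + 9
9 + 5 + 5 + 5 + 5
7 + 7 + 5 + 5 + 5

11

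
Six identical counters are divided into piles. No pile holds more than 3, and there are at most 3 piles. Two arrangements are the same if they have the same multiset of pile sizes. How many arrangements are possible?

3

Enumerating:
3,3
3,2,1
2,2,2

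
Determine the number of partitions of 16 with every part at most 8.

186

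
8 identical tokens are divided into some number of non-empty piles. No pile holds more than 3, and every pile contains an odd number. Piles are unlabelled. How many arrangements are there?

3

They are:
3+3+1+1
3+1+1+1+1+1
1+1+1+1+1+1+1+1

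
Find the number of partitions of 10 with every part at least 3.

5

The partitions of 10 that satisfy the conditions:
10
7 + 3
6 + 4
5 + 5
4 + 3 + 3
That's 5 in total.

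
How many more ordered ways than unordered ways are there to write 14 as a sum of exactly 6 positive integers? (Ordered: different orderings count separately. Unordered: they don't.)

Compositions: C(13,5) = 1287.
Unordered (partitions into 6 parts): 20.
Difference: 1287 − 20 = 1267.

1267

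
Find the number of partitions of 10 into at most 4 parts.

23

The partitions of 10 that satisfy the conditions:
10
9 + 1
8 + 2
8 + 1 + 1
7 + 3
7 + 2 + 1
7 + 1 + 1 + 1
6 + 4
6 + 3 + 1
6 + 2 + 2
6 + 2 + 1 + 1
5 + 5
5 + 4 + 1
5 + 3 + 2
5 + 3 + 1 + 1
5 + 2 + 2 + 1
4 + 4 + 2
4 + 4 + 1 + 1
4 + 3 + 3
4 + 3 + 2 + 1
4 + 2 + 2 + 2
3 + 3 + 3 + 1
3 + 3 + 2 + 2
That's 23 in total.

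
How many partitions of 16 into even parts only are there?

Listing the qualifying partitions of 16:
16
14, 2
12, 4
12, 2, 2
10, 6
10, 4, 2
10, 2, 2, 2
8, 8
8, 6, 2
8, 4, 4
8, 4, 2, 2
8, 2, 2, 2, 2
6, 6, 4
6, 6, 2, 2
6, 4, 4, 2
6, 4, 2, 2, 2
6, 2, 2, 2, 2, 2
4, 4, 4, 4
4, 4, 4, 2, 2
4, 4, 2, 2, 2, 2
4, 2, 2, 2, 2, 2, 2
2, 2, 2, 2, 2, 2, 2, 2

22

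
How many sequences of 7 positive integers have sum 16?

By stars and bars with positive parts, the count is C(15,6) = 5005.

5005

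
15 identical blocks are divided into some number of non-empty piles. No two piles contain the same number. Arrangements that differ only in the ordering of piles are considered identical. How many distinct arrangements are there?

There are too many to list fully; the first 12 (by largest part) are:
15
1,14
2,13
3,12
1,2,12
4,11
1,3,11
5,10
1,4,10
2,3,10
6,9
1,5,9
…and 15 more, for 27 total.

27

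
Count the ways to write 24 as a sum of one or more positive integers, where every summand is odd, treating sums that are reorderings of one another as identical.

122

Direct enumeration gives 122 partitions.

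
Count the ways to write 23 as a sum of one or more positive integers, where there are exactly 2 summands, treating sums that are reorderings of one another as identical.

11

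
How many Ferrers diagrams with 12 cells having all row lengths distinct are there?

The partitions of 12 that satisfy the conditions:
12
11 + 1
10 + 2
9 + 3
9 + 2 + 1
8 + 4
8 + 3 + 1
7 + 5
7 + 4 + 1
7 + 3 + 2
6 + 5 + 1
6 + 4 + 2
6 + 3 + 2 + 1
5 + 4 + 3
5 + 4 + 2 + 1

15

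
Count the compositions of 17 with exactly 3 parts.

Equivalently, choose which 2 of the 16 gaps become plus signs: C(16,2) = 120.

120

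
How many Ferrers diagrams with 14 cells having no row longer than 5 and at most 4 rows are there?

Enumerating:
4,5,5
1,3,5,5
2,2,5,5
1,4,4,5
2,3,4,5
3,3,3,5
2,4,4,4
3,3,4,4

8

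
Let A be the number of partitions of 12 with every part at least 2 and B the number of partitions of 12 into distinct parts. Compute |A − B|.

Partitions of 12 with every part at least 2: 21.
Partitions of 12 into distinct parts: 15.
|21 − 15| = 6.

6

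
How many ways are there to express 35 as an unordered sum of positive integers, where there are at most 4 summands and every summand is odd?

31

There are too many to list fully; the first 12 (by largest part) are:
35
33 + 1 + 1
31 + 3 + 1
29 + 5 + 1
29 + 3 + 3
27 + 7 + 1
27 + 5 + 3
25 + 9 + 1
25 + 7 + 3
25 + 5 + 5
23 + 11 + 1
23 + 9 + 3
…and 19 more, for 31 total.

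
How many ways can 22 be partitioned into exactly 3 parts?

40

There are too many to list fully; the first 12 (by largest part) are:
20,1,1
19,2,1
18,3,1
18,2,2
17,4,1
17,3,2
16,5,1
16,4,2
16,3,3
15,6,1
15,5,2
15,4,3
…and 28 more, for 40 total.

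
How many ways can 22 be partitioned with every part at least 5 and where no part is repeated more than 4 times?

18

The partitions of 22 that satisfy the conditions:
22
5,17
6,16
7,15
8,14
9,13
10,12
5,5,12
11,11
5,6,11
5,7,10
6,6,10
5,8,9
6,7,9
6,8,8
7,7,8
5,5,5,7
5,5,6,6
Counting gives 18.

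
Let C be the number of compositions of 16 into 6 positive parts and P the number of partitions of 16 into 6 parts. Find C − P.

Compositions: C(15,5) = 3003.
Partitions of 16 into exactly 6 parts: 35.
Difference: 3003 − 35 = 2968.

2968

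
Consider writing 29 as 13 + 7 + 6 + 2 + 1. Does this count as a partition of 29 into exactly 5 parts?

The parts sum to 29, and the condition 'there are exactly 5 summands' holds.

Yes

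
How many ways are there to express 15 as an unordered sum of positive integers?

A full systematic count gives 176.

176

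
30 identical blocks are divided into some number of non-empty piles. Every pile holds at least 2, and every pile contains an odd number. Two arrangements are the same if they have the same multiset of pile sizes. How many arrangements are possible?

40

There are too many to list fully; the first 12 (by largest part) are:
3+27
5+25
7+23
9+21
3+3+3+21
11+19
3+3+5+19
13+17
3+3+7+17
3+5+5+17
15+15
3+3+9+15
…and 28 more, for 40 total.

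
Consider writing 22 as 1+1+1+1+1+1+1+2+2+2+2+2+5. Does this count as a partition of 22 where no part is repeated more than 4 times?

The parts sum to 22, and the condition 'no summand is used more than 4 times' is violated.

No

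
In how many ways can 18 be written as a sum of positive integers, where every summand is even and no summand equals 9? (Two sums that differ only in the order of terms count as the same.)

30

A partial list (first 12 by largest part):
18
16, 2
14, 4
14, 2, 2
12, 6
12, 4, 2
12, 2, 2, 2
10, 8
10, 6, 2
10, 4, 4
10, 4, 2, 2
10, 2, 2, 2, 2
…and 18 more, for 30 total.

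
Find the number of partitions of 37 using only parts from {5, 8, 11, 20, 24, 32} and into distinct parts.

2

They are:
32+5
24+8+5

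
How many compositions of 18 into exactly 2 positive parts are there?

Equivalently, choose which 1 of the 17 gaps become plus signs: C(17,1) = 17.

17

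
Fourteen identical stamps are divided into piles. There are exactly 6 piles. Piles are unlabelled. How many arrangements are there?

The partitions of 14 that satisfy the conditions:
9+1+1+1+1+1
8+2+1+1+1+1
7+3+1+1+1+1
7+2+2+1+1+1
6+4+1+1+1+1
6+3+2+1+1+1
6+2+2+2+1+1
5+5+1+1+1+1
5+4+2+1+1+1
5+3+3+1+1+1
5+3+2+2+1+1
5+2+2+2+2+1
4+4+3+1+1+1
4+4+2+2+1+1
4+3+3+2+1+1
4+3+2+2+2+1
4+2+2+2+2+2
3+3+3+3+1+1
3+3+3+2+2+1
3+3+2+2+2+2
Counting gives 20.

20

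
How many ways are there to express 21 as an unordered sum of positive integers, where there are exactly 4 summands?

There are 72 such partitions.

72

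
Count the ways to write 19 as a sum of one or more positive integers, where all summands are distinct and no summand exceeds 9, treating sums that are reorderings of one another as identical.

21

Listing the qualifying partitions of 19:
2, 8, 9
3, 7, 9
1, 2, 7, 9
4, 6, 9
1, 3, 6, 9
1, 4, 5, 9
2, 3, 5, 9
1, 2, 3, 4, 9
4, 7, 8
1, 3, 7, 8
5, 6, 8
1, 4, 6, 8
2, 3, 6, 8
2, 4, 5, 8
1, 2, 3, 5, 8
1, 5, 6, 7
2, 4, 6, 7
1, 2, 3, 6, 7
3, 4, 5, 7
1, 2, 4, 5, 7
1, 3, 4, 5, 6
Counting gives 21.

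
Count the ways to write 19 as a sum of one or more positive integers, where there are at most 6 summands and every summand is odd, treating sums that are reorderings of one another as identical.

24

Listing the qualifying partitions of 19:
19
17,1,1
15,3,1
15,1,1,1,1
13,5,1
13,3,3
13,3,1,1,1
11,7,1
11,5,3
11,5,1,1,1
11,3,3,1,1
9,9,1
9,7,3
9,7,1,1,1
9,5,5
9,5,3,1,1
9,3,3,3,1
7,7,5
7,7,3,1,1
7,5,5,1,1
7,5,3,3,1
7,3,3,3,3
5,5,5,3,1
5,5,3,3,3
That's 24 in total.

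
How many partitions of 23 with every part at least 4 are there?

39

A partial list (first 12 by largest part):
23
19 + 4
18 + 5
17 + 6
16 + 7
15 + 8
15 + 4 + 4
14 + 9
14 + 5 + 4
13 + 10
13 + 6 + 4
13 + 5 + 5
…and 27 more, for 39 total.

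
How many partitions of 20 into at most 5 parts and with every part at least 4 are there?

24

Listing the qualifying partitions of 20:
20
16, 4
15, 5
14, 6
13, 7
12, 8
12, 4, 4
11, 9
11, 5, 4
10, 10
10, 6, 4
10, 5, 5
9, 7, 4
9, 6, 5
8, 8, 4
8, 7, 5
8, 6, 6
8, 4, 4, 4
7, 7, 6
7, 5, 4, 4
6, 6, 4, 4
6, 5, 5, 4
5, 5, 5, 5
4, 4, 4, 4, 4
That's 24 in total.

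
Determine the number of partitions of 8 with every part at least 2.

Enumerating:
8
6,2
5,3
4,4
4,2,2
3,3,2
2,2,2,2
That's 7 in total.

7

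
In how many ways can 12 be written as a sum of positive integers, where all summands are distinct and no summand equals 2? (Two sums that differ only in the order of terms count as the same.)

9

The partitions of 12 that satisfy the conditions:
12
11,1
9,3
8,4
8,3,1
7,5
7,4,1
6,5,1
5,4,3
Counting gives 9.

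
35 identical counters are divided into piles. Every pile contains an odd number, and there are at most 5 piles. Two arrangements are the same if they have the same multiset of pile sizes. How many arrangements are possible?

115

Systematic enumeration (by largest part, then next-largest, …) yields 115.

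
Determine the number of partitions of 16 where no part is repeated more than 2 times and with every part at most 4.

The partitions of 16 that satisfy the conditions:
4, 4, 3, 3, 2
4, 4, 3, 3, 1, 1
4, 4, 3, 2, 2, 1
4, 3, 3, 2, 2, 1, 1
Counting gives 4.

4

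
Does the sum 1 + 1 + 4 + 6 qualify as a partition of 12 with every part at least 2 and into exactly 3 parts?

The parts sum to 12, and the condition 'every summand is at least 2' is violated.

No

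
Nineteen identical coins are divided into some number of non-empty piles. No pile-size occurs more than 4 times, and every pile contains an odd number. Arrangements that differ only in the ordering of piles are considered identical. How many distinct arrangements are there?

A partial list (first 12 by largest part):
19
17 + 1 + 1
15 + 3 + 1
15 + 1 + 1 + 1 + 1
13 + 5 + 1
13 + 3 + 3
13 + 3 + 1 + 1 + 1
11 + 7 + 1
11 + 5 + 3
11 + 5 + 1 + 1 + 1
11 + 3 + 3 + 1 + 1
9 + 9 + 1
…and 18 more, for 30 total.

30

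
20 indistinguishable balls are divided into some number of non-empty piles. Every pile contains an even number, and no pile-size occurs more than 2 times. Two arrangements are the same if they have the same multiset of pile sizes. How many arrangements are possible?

22

They are:
20
18 + 2
16 + 4
16 + 2 + 2
14 + 6
14 + 4 + 2
12 + 8
12 + 6 + 2
12 + 4 + 4
12 + 4 + 2 + 2
10 + 10
10 + 8 + 2
10 + 6 + 4
10 + 6 + 2 + 2
10 + 4 + 4 + 2
8 + 8 + 4
8 + 8 + 2 + 2
8 + 6 + 6
8 + 6 + 4 + 2
8 + 4 + 4 + 2 + 2
6 + 6 + 4 + 4
6 + 6 + 4 + 2 + 2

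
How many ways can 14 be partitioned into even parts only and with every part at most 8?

11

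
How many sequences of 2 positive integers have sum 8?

Equivalently, choose which 1 of the 7 gaps become plus signs: C(7,1) = 7.

7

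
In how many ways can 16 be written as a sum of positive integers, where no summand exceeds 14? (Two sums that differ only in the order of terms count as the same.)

Counting exhaustively, 229 partitions satisfy the conditions.

229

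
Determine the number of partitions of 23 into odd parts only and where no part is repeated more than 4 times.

A partial list (first 12 by largest part):
23
21+1+1
19+3+1
19+1+1+1+1
17+5+1
17+3+3
17+3+1+1+1
15+7+1
15+5+3
15+5+1+1+1
15+3+3+1+1
13+9+1
…and 42 more, for 54 total.

54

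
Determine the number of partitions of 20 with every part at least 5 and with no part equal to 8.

Enumerating:
20
5 + 15
6 + 14
7 + 13
9 + 11
10 + 10
5 + 5 + 10
5 + 6 + 9
6 + 7 + 7
5 + 5 + 5 + 5

10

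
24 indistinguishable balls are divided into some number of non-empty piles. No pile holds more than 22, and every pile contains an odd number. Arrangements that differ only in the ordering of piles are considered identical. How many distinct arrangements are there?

121

Systematic enumeration (by largest part, then next-largest, …) yields 121.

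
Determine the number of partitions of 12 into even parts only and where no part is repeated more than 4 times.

Enumerating:
12
10+2
8+4
8+2+2
6+6
6+4+2
6+2+2+2
4+4+4
4+4+2+2
4+2+2+2+2
Counting gives 10.

10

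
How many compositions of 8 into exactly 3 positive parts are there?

21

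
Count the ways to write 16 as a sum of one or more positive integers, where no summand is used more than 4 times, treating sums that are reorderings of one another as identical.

164

Counting exhaustively, 164 partitions satisfy the conditions.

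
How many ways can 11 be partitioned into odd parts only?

12

Enumerating:
11
9, 1, 1
7, 3, 1
7, 1, 1, 1, 1
5, 5, 1
5, 3, 3
5, 3, 1, 1, 1
5, 1, 1, 1, 1, 1, 1
3, 3, 3, 1, 1
3, 3, 1, 1, 1, 1, 1
3, 1, 1, 1, 1, 1, 1, 1, 1
1, 1, 1, 1, 1, 1, 1, 1, 1, 1, 1
That's 12 in total.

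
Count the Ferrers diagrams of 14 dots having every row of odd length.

22

Enumerating:
13+1
11+3
11+1+1+1
9+5
9+3+1+1
9+1+1+1+1+1
7+7
7+5+1+1
7+3+3+1
7+3+1+1+1+1
7+1+1+1+1+1+1+1
5+5+3+1
5+5+1+1+1+1
5+3+3+3
5+3+3+1+1+1
5+3+1+1+1+1+1+1
5+1+1+1+1+1+1+1+1+1
3+3+3+3+1+1
3+3+3+1+1+1+1+1
3+3+1+1+1+1+1+1+1+1
3+1+1+1+1+1+1+1+1+1+1+1
1+1+1+1+1+1+1+1+1+1+1+1+1+1
Counting gives 22.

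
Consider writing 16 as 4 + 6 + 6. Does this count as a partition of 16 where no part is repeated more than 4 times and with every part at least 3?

The parts sum to 16, and the condition 'no summand is used more than 4 times' holds; the condition 'every summand is at least 3' holds.

Yes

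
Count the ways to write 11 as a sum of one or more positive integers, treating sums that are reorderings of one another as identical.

56

There are too many to list fully; the first 12 (by largest part) are:
11
10, 1
9, 2
9, 1, 1
8, 3
8, 2, 1
8, 1, 1, 1
7, 4
7, 3, 1
7, 2, 2
7, 2, 1, 1
7, 1, 1, 1, 1
…and 44 more, for 56 total.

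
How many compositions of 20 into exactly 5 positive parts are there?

3876

A composition of 20 into 5 positive parts is chosen by placing 4 dividers among the 19 gaps between 20 units: C(19,4) = 3876.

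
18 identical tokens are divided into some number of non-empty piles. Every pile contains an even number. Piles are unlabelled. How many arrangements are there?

A partial list (first 12 by largest part):
18
16, 2
14, 4
14, 2, 2
12, 6
12, 4, 2
12, 2, 2, 2
10, 8
10, 6, 2
10, 4, 4
10, 4, 2, 2
10, 2, 2, 2, 2
…and 18 more, for 30 total.

30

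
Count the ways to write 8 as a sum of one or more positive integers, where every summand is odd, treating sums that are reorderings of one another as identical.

The partitions of 8 that satisfy the conditions:
7,1
5,3
5,1,1,1
3,3,1,1
3,1,1,1,1,1
1,1,1,1,1,1,1,1

6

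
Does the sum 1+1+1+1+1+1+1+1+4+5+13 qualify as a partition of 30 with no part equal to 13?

No

The parts sum to 30, and the condition 'no summand equals 13' is violated.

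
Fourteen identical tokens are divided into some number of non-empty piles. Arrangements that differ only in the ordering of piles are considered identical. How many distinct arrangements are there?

A full systematic count gives 135.

135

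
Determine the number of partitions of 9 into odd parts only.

8

Listing the qualifying partitions of 9:
9
7,1,1
5,3,1
5,1,1,1,1
3,3,3
3,3,1,1,1
3,1,1,1,1,1,1
1,1,1,1,1,1,1,1,1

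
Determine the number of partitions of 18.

385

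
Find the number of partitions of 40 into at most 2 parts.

21

Listing the qualifying partitions of 40:
40
39+1
38+2
37+3
36+4
35+5
34+6
33+7
32+8
31+9
30+10
29+11
28+12
27+13
26+14
25+15
24+16
23+17
22+18
21+19
20+20
Counting gives 21.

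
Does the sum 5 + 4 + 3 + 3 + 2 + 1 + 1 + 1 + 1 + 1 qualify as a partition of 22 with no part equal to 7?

Yes

The parts sum to 22, and the condition 'no summand equals 7' holds.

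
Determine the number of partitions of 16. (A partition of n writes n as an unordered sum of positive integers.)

231

Enumerating by decreasing first part gives 231 partitions in all.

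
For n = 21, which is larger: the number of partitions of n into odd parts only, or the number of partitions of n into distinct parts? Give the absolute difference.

0

Partitions of 21 into odd parts only: 76.
Partitions of 21 into distinct parts: 76.
|76 − 76| = 0.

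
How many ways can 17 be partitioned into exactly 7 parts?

A partial list (first 12 by largest part):
11 + 1 + 1 + 1 + 1 + 1 + 1
10 + 2 + 1 + 1 + 1 + 1 + 1
9 + 3 + 1 + 1 + 1 + 1 + 1
9 + 2 + 2 + 1 + 1 + 1 + 1
8 + 4 + 1 + 1 + 1 + 1 + 1
8 + 3 + 2 + 1 + 1 + 1 + 1
8 + 2 + 2 + 2 + 1 + 1 + 1
7 + 5 + 1 + 1 + 1 + 1 + 1
7 + 4 + 2 + 1 + 1 + 1 + 1
7 + 3 + 3 + 1 + 1 + 1 + 1
7 + 3 + 2 + 2 + 1 + 1 + 1
7 + 2 + 2 + 2 + 2 + 1 + 1
…and 26 more, for 38 total.

38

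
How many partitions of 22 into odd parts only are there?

There are 89 such partitions.

89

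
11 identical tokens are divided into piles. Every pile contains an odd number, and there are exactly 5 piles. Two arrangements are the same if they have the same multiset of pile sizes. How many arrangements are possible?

3

They are:
1,1,1,1,7
1,1,1,3,5
1,1,3,3,3
That's 3 in total.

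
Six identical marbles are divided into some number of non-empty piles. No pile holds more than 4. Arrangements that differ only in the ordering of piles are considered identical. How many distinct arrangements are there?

9

The partitions of 6 that satisfy the conditions:
4, 2
4, 1, 1
3, 3
3, 2, 1
3, 1, 1, 1
2, 2, 2
2, 2, 1, 1
2, 1, 1, 1, 1
1, 1, 1, 1, 1, 1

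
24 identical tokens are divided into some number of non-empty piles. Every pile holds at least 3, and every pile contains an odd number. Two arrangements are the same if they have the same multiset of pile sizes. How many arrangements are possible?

They are:
21,3
19,5
17,7
15,9
15,3,3,3
13,11
13,5,3,3
11,7,3,3
11,5,5,3
9,9,3,3
9,7,5,3
9,5,5,5
9,3,3,3,3,3
7,7,7,3
7,7,5,5
7,5,3,3,3,3
5,5,5,3,3,3
3,3,3,3,3,3,3,3
That's 18 in total.

18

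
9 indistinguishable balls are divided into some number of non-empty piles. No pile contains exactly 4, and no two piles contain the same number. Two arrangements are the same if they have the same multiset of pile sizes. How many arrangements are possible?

6

Enumerating:
9
8, 1
7, 2
6, 3
6, 2, 1
5, 3, 1
That's 6 in total.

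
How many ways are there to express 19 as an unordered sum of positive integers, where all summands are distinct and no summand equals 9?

45

There are too many to list fully; the first 12 (by largest part) are:
19
18+1
17+2
16+3
16+2+1
15+4
15+3+1
14+5
14+4+1
14+3+2
13+6
13+5+1
…and 33 more, for 45 total.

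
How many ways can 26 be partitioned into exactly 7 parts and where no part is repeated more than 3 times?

There are 206 such partitions.

206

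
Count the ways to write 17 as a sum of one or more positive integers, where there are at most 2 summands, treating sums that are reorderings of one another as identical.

They are:
17
1 + 16
2 + 15
3 + 14
4 + 13
5 + 12
6 + 11
7 + 10
8 + 9
Counting gives 9.

9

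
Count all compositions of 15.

Each of the 14 gaps between 15 units is either a break or not: 2^14 = 16384.

16384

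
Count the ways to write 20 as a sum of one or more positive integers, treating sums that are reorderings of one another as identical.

627

Direct enumeration gives 627 partitions.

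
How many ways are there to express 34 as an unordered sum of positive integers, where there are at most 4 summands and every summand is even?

Systematic enumeration (by largest part, then next-largest, …) yields 72.

72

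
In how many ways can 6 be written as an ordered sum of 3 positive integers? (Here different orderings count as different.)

Equivalently, choose which 2 of the 5 gaps become plus signs: C(5,2) = 10.

10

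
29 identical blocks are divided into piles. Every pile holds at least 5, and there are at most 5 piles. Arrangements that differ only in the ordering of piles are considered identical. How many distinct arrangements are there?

58

A partial list (first 12 by largest part):
29
24,5
23,6
22,7
21,8
20,9
19,10
19,5,5
18,11
18,6,5
17,12
17,7,5
…and 46 more, for 58 total.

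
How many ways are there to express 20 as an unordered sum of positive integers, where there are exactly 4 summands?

There are too many to list fully; the first 12 (by largest part) are:
17, 1, 1, 1
16, 2, 1, 1
15, 3, 1, 1
15, 2, 2, 1
14, 4, 1, 1
14, 3, 2, 1
14, 2, 2, 2
13, 5, 1, 1
13, 4, 2, 1
13, 3, 3, 1
13, 3, 2, 2
12, 6, 1, 1
…and 52 more, for 64 total.

64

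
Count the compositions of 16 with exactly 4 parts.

455

Equivalently, choose which 3 of the 15 gaps become plus signs: C(15,3) = 455.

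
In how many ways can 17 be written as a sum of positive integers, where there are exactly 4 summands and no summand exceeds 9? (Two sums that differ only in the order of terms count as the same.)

A partial list (first 12 by largest part):
9+6+1+1
9+5+2+1
9+4+3+1
9+4+2+2
9+3+3+2
8+7+1+1
8+6+2+1
8+5+3+1
8+5+2+2
8+4+4+1
8+4+3+2
8+3+3+3
…and 16 more, for 28 total.

28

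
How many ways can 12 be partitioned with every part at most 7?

A partial list (first 12 by largest part):
7,5
7,4,1
7,3,2
7,3,1,1
7,2,2,1
7,2,1,1,1
7,1,1,1,1,1
6,6
6,5,1
6,4,2
6,4,1,1
6,3,3
…and 53 more, for 65 total.

65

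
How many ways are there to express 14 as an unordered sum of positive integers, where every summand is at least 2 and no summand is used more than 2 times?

24

Enumerating:
14
12, 2
11, 3
10, 4
10, 2, 2
9, 5
9, 3, 2
8, 6
8, 4, 2
8, 3, 3
7, 7
7, 5, 2
7, 4, 3
7, 3, 2, 2
6, 6, 2
6, 5, 3
6, 4, 4
6, 4, 2, 2
6, 3, 3, 2
5, 5, 4
5, 5, 2, 2
5, 4, 3, 2
4, 4, 3, 3
4, 3, 3, 2, 2
Counting gives 24.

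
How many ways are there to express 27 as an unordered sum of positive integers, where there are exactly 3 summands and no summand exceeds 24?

A partial list (first 12 by largest part):
1 + 2 + 24
1 + 3 + 23
2 + 2 + 23
1 + 4 + 22
2 + 3 + 22
1 + 5 + 21
2 + 4 + 21
3 + 3 + 21
1 + 6 + 20
2 + 5 + 20
3 + 4 + 20
1 + 7 + 19
…and 48 more, for 60 total.

60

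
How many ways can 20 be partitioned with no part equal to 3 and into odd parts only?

26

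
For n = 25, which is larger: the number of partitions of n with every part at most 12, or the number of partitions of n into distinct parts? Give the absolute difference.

1544

Partitions of 25 with every part at most 12: 1686.
Partitions of 25 into distinct parts: 142.
|1686 − 142| = 1544.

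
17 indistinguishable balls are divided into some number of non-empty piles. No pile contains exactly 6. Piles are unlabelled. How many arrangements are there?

A full systematic count gives 241.

241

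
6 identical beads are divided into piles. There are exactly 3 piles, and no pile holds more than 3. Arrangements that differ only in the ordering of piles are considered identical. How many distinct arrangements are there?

They are:
3,2,1
2,2,2
Counting gives 2.

2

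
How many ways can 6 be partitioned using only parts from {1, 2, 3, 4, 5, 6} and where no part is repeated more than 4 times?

10

Listing the qualifying partitions of 6:
6
1, 5
2, 4
1, 1, 4
3, 3
1, 2, 3
1, 1, 1, 3
2, 2, 2
1, 1, 2, 2
1, 1, 1, 1, 2
That's 10 in total.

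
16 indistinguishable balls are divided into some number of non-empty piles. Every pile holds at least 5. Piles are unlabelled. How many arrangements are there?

6

They are:
16
11,5
10,6
9,7
8,8
6,5,5
That's 6 in total.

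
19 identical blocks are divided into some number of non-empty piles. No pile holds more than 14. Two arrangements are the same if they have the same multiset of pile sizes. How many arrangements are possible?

Direct enumeration gives 478 partitions.

478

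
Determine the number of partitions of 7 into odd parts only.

Enumerating:
7
1+1+5
1+3+3
1+1+1+1+3
1+1+1+1+1+1+1

5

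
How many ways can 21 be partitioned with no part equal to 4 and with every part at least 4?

15

Listing the qualifying partitions of 21:
21
16,5
15,6
14,7
13,8
12,9
11,10
11,5,5
10,6,5
9,7,5
9,6,6
8,8,5
8,7,6
7,7,7
6,5,5,5
Counting gives 15.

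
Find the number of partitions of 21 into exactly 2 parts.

Enumerating:
20 + 1
19 + 2
18 + 3
17 + 4
16 + 5
15 + 6
14 + 7
13 + 8
12 + 9
11 + 10

10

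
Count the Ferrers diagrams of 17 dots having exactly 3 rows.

They are:
1+1+15
1+2+14
1+3+13
2+2+13
1+4+12
2+3+12
1+5+11
2+4+11
3+3+11
1+6+10
2+5+10
3+4+10
1+7+9
2+6+9
3+5+9
4+4+9
1+8+8
2+7+8
3+6+8
4+5+8
3+7+7
4+6+7
5+5+7
5+6+6
Counting gives 24.

24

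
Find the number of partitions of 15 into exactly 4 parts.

27

A partial list (first 12 by largest part):
12, 1, 1, 1
11, 2, 1, 1
10, 3, 1, 1
10, 2, 2, 1
9, 4, 1, 1
9, 3, 2, 1
9, 2, 2, 2
8, 5, 1, 1
8, 4, 2, 1
8, 3, 3, 1
8, 3, 2, 2
7, 6, 1, 1
…and 15 more, for 27 total.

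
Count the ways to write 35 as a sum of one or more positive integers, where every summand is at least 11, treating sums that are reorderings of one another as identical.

10

The partitions of 35 that satisfy the conditions:
35
24+11
23+12
22+13
21+14
20+15
19+16
18+17
13+11+11
12+12+11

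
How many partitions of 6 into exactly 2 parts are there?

Listing the qualifying partitions of 6:
5,1
4,2
3,3

3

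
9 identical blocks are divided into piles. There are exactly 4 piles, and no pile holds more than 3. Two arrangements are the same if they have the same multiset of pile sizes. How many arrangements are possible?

Enumerating:
3+3+2+1
3+2+2+2
That's 2 in total.

2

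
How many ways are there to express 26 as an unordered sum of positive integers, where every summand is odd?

Direct enumeration gives 165 partitions.

165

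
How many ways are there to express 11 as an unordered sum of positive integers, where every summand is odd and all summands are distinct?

2

Enumerating:
11
7, 3, 1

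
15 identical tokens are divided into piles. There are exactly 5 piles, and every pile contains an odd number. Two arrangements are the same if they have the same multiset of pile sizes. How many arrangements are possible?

They are:
11,1,1,1,1
9,3,1,1,1
7,5,1,1,1
7,3,3,1,1
5,5,3,1,1
5,3,3,3,1
3,3,3,3,3

7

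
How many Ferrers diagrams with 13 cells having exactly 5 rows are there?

18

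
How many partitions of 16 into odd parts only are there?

A partial list (first 12 by largest part):
15,1
13,3
13,1,1,1
11,5
11,3,1,1
11,1,1,1,1,1
9,7
9,5,1,1
9,3,3,1
9,3,1,1,1,1
9,1,1,1,1,1,1,1
7,7,1,1
…and 20 more, for 32 total.

32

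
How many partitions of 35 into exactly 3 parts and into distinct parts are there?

Direct enumeration gives 85 partitions.

85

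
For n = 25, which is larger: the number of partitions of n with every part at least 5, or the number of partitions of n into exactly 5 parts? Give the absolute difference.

162

Partitions of 25 with every part at least 5: 30.
Partitions of 25 into exactly 5 parts: 192.
|30 − 192| = 162.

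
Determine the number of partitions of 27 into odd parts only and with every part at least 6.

Enumerating:
27
13 + 7 + 7
11 + 9 + 7
9 + 9 + 9
That's 4 in total.

4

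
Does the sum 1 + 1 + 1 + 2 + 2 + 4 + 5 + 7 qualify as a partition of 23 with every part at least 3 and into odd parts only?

No

The parts sum to 23, and the condition 'every summand is at least 3' is violated.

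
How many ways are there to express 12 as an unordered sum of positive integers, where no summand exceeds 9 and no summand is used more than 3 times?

A partial list (first 12 by largest part):
9 + 3
9 + 2 + 1
9 + 1 + 1 + 1
8 + 4
8 + 3 + 1
8 + 2 + 2
8 + 2 + 1 + 1
7 + 5
7 + 4 + 1
7 + 3 + 2
7 + 3 + 1 + 1
7 + 2 + 2 + 1
…and 34 more, for 46 total.

46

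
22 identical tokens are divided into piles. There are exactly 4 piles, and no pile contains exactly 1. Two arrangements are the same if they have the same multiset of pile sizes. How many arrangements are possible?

47

There are too many to list fully; the first 12 (by largest part) are:
16+2+2+2
15+3+2+2
14+4+2+2
14+3+3+2
13+5+2+2
13+4+3+2
13+3+3+3
12+6+2+2
12+5+3+2
12+4+4+2
12+4+3+3
11+7+2+2
…and 35 more, for 47 total.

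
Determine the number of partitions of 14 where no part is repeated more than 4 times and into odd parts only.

Enumerating:
13+1
11+3
11+1+1+1
9+5
9+3+1+1
7+7
7+5+1+1
7+3+3+1
7+3+1+1+1+1
5+5+3+1
5+5+1+1+1+1
5+3+3+3
5+3+3+1+1+1
3+3+3+3+1+1

14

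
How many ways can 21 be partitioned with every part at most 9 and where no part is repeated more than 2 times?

135

A full systematic count gives 135.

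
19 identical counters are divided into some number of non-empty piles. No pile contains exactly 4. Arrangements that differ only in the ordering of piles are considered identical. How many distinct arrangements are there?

Direct enumeration gives 314 partitions.

314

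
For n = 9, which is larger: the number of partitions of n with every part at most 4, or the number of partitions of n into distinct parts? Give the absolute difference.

10

Partitions of 9 with every part at most 4: 18.
Partitions of 9 into distinct parts: 8.
|18 − 8| = 10.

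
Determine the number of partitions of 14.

135

Counting exhaustively, 135 partitions satisfy the conditions.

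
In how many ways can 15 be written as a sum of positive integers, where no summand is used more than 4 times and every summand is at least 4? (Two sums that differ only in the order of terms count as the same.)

8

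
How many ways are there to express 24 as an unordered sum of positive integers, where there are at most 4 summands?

169

Enumerating by decreasing first part gives 169 partitions in all.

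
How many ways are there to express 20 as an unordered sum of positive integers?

Counting exhaustively, 627 partitions satisfy the conditions.

627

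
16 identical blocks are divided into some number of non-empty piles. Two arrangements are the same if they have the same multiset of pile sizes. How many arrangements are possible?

Systematic enumeration (by largest part, then next-largest, …) yields 231.

231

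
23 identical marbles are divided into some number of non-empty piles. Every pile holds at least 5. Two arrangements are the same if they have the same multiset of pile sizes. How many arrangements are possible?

21

They are:
23
18 + 5
17 + 6
16 + 7
15 + 8
14 + 9
13 + 10
13 + 5 + 5
12 + 11
12 + 6 + 5
11 + 7 + 5
11 + 6 + 6
10 + 8 + 5
10 + 7 + 6
9 + 9 + 5
9 + 8 + 6
9 + 7 + 7
8 + 8 + 7
8 + 5 + 5 + 5
7 + 6 + 5 + 5
6 + 6 + 6 + 5
That's 21 in total.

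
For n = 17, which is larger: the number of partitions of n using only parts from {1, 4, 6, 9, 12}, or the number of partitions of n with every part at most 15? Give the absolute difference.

279

Partitions of 17 using only parts from {1, 4, 6, 9, 12}: 16.
Partitions of 17 with every part at most 15: 295.
|16 − 295| = 279.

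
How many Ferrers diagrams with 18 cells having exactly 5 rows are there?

57

A partial list (first 12 by largest part):
14,1,1,1,1
13,2,1,1,1
12,3,1,1,1
12,2,2,1,1
11,4,1,1,1
11,3,2,1,1
11,2,2,2,1
10,5,1,1,1
10,4,2,1,1
10,3,3,1,1
10,3,2,2,1
10,2,2,2,2
…and 45 more, for 57 total.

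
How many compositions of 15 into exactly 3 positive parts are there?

91

A composition of 15 into 3 positive parts is chosen by placing 2 dividers among the 14 gaps between 15 units: C(14,2) = 91.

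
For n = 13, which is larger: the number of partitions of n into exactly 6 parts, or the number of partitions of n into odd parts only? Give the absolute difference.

Partitions of 13 into exactly 6 parts: 14.
Partitions of 13 into odd parts only: 18.
|14 − 18| = 4.

4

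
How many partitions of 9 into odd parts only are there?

8

Listing the qualifying partitions of 9:
9
7+1+1
5+3+1
5+1+1+1+1
3+3+3
3+3+1+1+1
3+1+1+1+1+1+1
1+1+1+1+1+1+1+1+1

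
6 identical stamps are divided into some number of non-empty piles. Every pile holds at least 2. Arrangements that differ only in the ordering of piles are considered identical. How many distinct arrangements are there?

4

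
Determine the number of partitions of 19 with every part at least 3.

A partial list (first 12 by largest part):
19
16+3
15+4
14+5
13+6
13+3+3
12+7
12+4+3
11+8
11+5+3
11+4+4
10+9
…and 27 more, for 39 total.

39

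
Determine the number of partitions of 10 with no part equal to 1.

12

Listing the qualifying partitions of 10:
10
8, 2
7, 3
6, 4
6, 2, 2
5, 5
5, 3, 2
4, 4, 2
4, 3, 3
4, 2, 2, 2
3, 3, 2, 2
2, 2, 2, 2, 2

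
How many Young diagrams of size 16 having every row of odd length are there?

A partial list (first 12 by largest part):
15 + 1
13 + 3
13 + 1 + 1 + 1
11 + 5
11 + 3 + 1 + 1
11 + 1 + 1 + 1 + 1 + 1
9 + 7
9 + 5 + 1 + 1
9 + 3 + 3 + 1
9 + 3 + 1 + 1 + 1 + 1
9 + 1 + 1 + 1 + 1 + 1 + 1 + 1
7 + 7 + 1 + 1
…and 20 more, for 32 total.

32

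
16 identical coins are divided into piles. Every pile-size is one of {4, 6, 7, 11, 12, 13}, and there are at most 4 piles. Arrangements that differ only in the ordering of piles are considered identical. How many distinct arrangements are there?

The partitions of 16 that satisfy the conditions:
4 + 12
4 + 6 + 6
4 + 4 + 4 + 4

3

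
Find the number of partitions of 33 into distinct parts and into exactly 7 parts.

7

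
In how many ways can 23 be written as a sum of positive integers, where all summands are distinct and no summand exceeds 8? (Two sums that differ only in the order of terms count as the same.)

11

Listing the qualifying partitions of 23:
8,7,6,2
8,7,5,3
8,7,5,2,1
8,7,4,3,1
8,6,5,4
8,6,5,3,1
8,6,4,3,2
8,5,4,3,2,1
7,6,5,4,1
7,6,5,3,2
7,6,4,3,2,1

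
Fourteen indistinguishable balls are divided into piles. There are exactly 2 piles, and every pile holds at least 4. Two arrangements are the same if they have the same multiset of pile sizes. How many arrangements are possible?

Enumerating:
10 + 4
9 + 5
8 + 6
7 + 7
Counting gives 4.

4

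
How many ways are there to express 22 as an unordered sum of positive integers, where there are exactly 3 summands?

40

A partial list (first 12 by largest part):
20, 1, 1
19, 2, 1
18, 3, 1
18, 2, 2
17, 4, 1
17, 3, 2
16, 5, 1
16, 4, 2
16, 3, 3
15, 6, 1
15, 5, 2
15, 4, 3
…and 28 more, for 40 total.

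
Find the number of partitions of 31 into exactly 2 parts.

The partitions of 31 that satisfy the conditions:
30+1
29+2
28+3
27+4
26+5
25+6
24+7
23+8
22+9
21+10
20+11
19+12
18+13
17+14
16+15

15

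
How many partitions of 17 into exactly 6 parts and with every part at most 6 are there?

25

They are:
6+6+2+1+1+1
6+5+3+1+1+1
6+5+2+2+1+1
6+4+4+1+1+1
6+4+3+2+1+1
6+4+2+2+2+1
6+3+3+3+1+1
6+3+3+2+2+1
6+3+2+2+2+2
5+5+4+1+1+1
5+5+3+2+1+1
5+5+2+2+2+1
5+4+4+2+1+1
5+4+3+3+1+1
5+4+3+2+2+1
5+4+2+2+2+2
5+3+3+3+2+1
5+3+3+2+2+2
4+4+4+3+1+1
4+4+4+2+2+1
4+4+3+3+2+1
4+4+3+2+2+2
4+3+3+3+3+1
4+3+3+3+2+2
3+3+3+3+3+2
Counting gives 25.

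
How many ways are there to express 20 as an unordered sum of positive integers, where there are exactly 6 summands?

90

There are 90 such partitions.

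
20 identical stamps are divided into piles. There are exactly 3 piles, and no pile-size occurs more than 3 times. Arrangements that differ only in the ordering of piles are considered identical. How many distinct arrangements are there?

33

There are too many to list fully; the first 12 (by largest part) are:
18,1,1
17,2,1
16,3,1
16,2,2
15,4,1
15,3,2
14,5,1
14,4,2
14,3,3
13,6,1
13,5,2
13,4,3
…and 21 more, for 33 total.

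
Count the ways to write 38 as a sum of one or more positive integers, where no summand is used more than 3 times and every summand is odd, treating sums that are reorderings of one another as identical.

Counting exhaustively, 248 partitions satisfy the conditions.

248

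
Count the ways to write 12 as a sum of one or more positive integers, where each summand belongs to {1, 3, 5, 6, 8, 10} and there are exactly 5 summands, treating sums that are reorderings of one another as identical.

2

Enumerating:
8, 1, 1, 1, 1
6, 3, 1, 1, 1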